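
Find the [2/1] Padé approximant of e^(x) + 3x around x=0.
(-5*x**2/6 + 11*x/3 + 1)/(1 - x/3)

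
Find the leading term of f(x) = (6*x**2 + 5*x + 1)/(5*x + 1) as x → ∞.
6*x/5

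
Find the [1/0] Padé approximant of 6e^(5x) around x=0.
30*x + 6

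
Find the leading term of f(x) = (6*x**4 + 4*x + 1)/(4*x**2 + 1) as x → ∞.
3*x**2/2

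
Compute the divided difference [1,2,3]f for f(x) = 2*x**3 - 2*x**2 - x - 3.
10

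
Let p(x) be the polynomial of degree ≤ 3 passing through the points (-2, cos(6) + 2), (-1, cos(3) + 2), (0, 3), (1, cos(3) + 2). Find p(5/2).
15*cos(3) - 157/16 - 35*cos(6)/16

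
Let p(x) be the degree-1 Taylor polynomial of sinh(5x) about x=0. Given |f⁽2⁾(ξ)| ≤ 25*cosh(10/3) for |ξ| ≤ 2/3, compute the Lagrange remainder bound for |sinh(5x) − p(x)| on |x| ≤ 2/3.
50*cosh(10/3)/9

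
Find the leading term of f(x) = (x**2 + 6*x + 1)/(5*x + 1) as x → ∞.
x/5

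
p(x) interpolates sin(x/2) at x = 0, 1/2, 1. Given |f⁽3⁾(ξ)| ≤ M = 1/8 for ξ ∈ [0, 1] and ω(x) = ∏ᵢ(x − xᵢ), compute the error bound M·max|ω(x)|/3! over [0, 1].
sqrt(3)/1728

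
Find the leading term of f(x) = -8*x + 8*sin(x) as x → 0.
-4*x**3/3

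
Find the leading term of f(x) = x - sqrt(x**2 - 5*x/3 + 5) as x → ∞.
5/6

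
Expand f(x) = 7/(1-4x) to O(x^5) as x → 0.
7 + 28*x + 112*x**2 + 448*x**3 + 1792*x**4 + O(x**5)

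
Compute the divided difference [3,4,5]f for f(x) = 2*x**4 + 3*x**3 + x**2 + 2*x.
231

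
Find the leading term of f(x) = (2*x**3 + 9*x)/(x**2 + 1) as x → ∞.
2*x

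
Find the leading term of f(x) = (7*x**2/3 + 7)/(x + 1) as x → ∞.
7*x/3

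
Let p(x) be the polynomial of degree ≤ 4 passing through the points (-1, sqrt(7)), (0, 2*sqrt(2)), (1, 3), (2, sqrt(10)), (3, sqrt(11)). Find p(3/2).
-5*sqrt(2)/16 - 5*sqrt(11)/128 + 3*sqrt(7)/128 + 15*sqrt(10)/32 + 135/64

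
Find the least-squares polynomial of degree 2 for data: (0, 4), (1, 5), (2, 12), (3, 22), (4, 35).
128/35 + (13/70)x + (27/14)x²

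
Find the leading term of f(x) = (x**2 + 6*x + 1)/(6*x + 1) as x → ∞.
x/6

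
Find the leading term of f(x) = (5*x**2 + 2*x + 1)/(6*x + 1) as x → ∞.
5*x/6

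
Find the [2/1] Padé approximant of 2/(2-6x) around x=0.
1/(1 - 3*x)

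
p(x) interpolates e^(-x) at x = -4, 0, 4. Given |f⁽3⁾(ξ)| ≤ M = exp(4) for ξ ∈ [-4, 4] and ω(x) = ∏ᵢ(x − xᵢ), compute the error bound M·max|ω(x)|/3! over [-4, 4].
64*sqrt(3)*exp(4)/27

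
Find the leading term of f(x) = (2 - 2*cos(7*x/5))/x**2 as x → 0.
49/25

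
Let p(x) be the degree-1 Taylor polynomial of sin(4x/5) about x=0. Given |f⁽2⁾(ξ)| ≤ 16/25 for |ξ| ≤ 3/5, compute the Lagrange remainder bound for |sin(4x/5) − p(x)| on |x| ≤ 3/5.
72/625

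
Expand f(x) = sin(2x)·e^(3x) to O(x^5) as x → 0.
2*x + 6*x**2 + 23*x**3/3 + 5*x**4 + O(x**5)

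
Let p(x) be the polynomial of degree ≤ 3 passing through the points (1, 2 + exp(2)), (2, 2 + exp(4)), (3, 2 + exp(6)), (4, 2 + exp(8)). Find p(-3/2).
-105*exp(8)/16 - 495*exp(4)/16 + 2 + 231*exp(2)/16 + 385*exp(6)/16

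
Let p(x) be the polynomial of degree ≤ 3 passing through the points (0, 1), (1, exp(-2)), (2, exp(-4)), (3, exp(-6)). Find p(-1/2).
(-35*exp(4) - 5 + 21*exp(2) + 35*exp(6))*exp(-6)/16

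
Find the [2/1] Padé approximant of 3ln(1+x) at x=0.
x*(x + 6)/(2*(2*x/3 + 1))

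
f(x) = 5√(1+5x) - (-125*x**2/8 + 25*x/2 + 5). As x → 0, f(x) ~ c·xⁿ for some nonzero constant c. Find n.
3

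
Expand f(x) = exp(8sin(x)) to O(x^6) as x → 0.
1 + 8*x + 32*x**2 + 84*x**3 + 160*x**4 + 3457*x**5/15 + O(x**6)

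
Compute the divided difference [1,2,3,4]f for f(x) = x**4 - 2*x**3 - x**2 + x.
8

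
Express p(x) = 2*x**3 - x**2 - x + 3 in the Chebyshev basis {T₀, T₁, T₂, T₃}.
(5/2)T₀ + (1/2)T₁ + (-1/2)T₂ + (1/2)T₃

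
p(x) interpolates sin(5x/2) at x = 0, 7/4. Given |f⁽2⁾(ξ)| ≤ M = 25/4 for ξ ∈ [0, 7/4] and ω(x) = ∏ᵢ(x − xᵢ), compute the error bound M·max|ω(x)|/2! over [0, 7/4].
1225/512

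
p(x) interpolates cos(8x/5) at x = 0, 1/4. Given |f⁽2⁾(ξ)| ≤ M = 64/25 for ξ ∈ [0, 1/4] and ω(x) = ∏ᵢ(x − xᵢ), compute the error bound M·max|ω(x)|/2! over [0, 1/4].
1/50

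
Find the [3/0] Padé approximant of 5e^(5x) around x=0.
625*x**3/6 + 125*x**2/2 + 25*x + 5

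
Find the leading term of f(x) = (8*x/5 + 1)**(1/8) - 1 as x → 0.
x/5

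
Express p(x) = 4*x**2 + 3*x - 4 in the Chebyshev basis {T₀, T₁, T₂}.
(-2)T₀ + (3)T₁ + (2)T₂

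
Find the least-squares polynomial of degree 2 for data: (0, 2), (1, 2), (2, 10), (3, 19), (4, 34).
57/35 + (-53/70)x + (31/14)x²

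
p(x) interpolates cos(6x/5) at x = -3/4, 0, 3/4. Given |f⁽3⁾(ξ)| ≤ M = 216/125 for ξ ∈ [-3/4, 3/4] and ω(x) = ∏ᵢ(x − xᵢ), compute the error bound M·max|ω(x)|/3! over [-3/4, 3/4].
27*sqrt(3)/1000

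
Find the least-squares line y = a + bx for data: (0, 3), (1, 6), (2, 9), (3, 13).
a = 14/5, b = 33/10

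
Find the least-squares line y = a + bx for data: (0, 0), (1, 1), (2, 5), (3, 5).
a = -1/10, b = 19/10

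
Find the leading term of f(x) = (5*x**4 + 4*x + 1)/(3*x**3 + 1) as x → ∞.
5*x/3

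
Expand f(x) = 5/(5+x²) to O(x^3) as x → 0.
1 - x**2/5 + O(x**3)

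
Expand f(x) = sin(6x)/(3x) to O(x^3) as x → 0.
2 - 12*x**2 + O(x**3)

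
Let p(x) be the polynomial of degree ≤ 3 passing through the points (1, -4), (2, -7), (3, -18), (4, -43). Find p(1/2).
-29/8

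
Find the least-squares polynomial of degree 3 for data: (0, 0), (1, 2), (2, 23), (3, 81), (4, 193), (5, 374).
13/126 + (-2095/756)x + (199/126)x² + (301/108)x³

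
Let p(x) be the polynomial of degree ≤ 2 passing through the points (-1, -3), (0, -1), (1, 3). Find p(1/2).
3/4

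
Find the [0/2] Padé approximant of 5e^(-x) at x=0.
5/(x**2/2 + x + 1)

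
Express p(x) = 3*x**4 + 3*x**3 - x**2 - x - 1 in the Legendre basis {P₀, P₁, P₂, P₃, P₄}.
(-11/15)P₀ + (4/5)P₁ + (22/21)P₂ + (6/5)P₃ + (24/35)P₄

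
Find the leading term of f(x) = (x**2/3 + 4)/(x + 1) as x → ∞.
x/3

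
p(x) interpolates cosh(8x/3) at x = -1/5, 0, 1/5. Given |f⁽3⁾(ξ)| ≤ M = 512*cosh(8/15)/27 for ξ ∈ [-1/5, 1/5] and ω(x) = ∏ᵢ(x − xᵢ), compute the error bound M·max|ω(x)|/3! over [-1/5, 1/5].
512*sqrt(3)*cosh(8/15)/91125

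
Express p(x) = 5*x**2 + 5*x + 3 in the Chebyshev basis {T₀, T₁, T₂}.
(11/2)T₀ + (5)T₁ + (5/2)T₂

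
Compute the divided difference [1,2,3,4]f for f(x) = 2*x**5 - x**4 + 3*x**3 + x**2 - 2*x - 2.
123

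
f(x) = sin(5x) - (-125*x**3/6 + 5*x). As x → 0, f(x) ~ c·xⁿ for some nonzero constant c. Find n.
5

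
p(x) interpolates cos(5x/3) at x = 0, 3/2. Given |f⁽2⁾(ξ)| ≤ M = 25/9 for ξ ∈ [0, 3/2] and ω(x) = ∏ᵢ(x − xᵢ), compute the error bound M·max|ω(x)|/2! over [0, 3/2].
25/32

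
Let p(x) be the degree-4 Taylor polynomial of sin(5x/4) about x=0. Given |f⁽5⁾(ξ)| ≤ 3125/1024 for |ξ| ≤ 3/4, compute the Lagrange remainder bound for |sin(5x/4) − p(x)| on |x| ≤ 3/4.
50625/8388608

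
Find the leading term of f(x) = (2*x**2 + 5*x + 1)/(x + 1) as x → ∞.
2*x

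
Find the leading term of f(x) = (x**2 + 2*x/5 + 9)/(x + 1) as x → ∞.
x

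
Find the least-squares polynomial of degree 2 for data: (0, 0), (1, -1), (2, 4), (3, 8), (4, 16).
-13/35 + (-53/70)x + (17/14)x²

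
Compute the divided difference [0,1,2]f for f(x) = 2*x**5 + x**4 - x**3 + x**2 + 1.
35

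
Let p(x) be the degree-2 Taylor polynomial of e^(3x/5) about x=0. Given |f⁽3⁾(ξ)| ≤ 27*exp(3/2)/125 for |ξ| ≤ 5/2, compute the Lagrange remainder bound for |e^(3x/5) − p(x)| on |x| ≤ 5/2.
9*exp(3/2)/16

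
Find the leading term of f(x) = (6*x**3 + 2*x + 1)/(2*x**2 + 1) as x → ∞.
3*x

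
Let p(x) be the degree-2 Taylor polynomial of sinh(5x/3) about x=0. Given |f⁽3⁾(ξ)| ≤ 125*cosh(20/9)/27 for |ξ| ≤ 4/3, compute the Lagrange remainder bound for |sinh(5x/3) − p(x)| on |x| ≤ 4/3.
4000*cosh(20/9)/2187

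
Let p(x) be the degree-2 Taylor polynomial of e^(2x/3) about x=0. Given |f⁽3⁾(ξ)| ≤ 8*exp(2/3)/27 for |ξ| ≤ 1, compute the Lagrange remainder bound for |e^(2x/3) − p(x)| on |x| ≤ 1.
4*exp(2/3)/81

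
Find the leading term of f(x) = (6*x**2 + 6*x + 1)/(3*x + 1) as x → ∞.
2*x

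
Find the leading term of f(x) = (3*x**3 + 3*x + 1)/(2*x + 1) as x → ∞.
3*x**2/2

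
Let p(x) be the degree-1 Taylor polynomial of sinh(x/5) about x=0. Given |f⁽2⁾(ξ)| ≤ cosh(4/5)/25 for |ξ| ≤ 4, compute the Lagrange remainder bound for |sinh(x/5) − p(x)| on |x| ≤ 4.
8*cosh(4/5)/25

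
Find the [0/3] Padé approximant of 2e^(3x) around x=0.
2/(-9*x**3/2 + 9*x**2/2 - 3*x + 1)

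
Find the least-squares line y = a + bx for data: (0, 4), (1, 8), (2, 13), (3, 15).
a = 43/10, b = 19/5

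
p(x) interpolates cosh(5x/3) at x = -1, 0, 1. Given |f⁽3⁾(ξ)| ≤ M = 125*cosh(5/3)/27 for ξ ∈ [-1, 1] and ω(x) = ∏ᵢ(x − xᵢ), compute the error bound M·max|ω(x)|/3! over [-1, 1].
125*sqrt(3)*cosh(5/3)/729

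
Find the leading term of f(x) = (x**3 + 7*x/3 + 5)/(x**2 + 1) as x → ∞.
x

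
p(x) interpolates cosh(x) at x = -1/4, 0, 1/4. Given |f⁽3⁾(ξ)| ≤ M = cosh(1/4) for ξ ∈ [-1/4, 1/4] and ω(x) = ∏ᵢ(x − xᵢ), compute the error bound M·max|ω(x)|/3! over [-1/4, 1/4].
sqrt(3)*cosh(1/4)/1728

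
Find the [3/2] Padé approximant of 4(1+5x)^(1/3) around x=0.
(700*x**3/81 + 140*x**2/3 + 28*x + 4)/(50*x**2/9 + 16*x/3 + 1)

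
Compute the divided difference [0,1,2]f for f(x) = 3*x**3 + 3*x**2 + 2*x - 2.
12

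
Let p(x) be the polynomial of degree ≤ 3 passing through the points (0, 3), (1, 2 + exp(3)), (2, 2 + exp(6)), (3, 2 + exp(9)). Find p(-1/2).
-5*exp(9)/16 - 35*exp(3)/16 + 67/16 + 21*exp(6)/16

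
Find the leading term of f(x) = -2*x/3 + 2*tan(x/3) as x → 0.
2*x**3/81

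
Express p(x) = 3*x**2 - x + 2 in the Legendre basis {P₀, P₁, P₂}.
(3)P₀ - P₁ + (2)P₂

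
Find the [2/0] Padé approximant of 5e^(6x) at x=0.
90*x**2 + 30*x + 5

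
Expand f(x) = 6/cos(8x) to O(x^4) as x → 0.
6 + 192*x**2 + O(x**4)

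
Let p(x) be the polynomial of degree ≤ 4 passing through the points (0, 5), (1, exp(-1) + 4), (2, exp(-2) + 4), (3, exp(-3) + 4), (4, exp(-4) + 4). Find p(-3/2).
(-2772*exp(3) - 1540*e + 315 + 2970*exp(2) + 1667*exp(4))*exp(-4)/128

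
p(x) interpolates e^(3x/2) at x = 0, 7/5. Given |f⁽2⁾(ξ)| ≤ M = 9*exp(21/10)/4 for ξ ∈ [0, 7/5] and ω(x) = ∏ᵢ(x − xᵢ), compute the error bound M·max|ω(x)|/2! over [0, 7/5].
441*exp(21/10)/800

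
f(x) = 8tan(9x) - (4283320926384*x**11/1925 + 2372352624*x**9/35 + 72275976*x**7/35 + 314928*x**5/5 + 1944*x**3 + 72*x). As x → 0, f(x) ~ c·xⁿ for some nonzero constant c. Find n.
13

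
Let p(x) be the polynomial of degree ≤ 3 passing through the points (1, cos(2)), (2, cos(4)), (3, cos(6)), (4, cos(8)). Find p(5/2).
9*cos(4)/16 - cos(8)/16 - cos(2)/16 + 9*cos(6)/16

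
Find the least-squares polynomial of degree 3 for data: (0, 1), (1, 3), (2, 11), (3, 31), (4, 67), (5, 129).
8/9 + (667/378)x + (-53/126)x² + (28/27)x³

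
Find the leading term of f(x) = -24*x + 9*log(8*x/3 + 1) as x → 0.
-32*x**2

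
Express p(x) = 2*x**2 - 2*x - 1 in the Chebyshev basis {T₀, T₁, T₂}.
(-2)T₁ + T₂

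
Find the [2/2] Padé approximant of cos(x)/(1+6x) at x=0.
(-427*x**2/852 + x/71 + 1)/(x**2/12 + 427*x/71 + 1)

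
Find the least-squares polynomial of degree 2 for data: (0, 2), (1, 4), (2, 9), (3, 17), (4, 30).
76/35 + (-17/70)x + (25/14)x²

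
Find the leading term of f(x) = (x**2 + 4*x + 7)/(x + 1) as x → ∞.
x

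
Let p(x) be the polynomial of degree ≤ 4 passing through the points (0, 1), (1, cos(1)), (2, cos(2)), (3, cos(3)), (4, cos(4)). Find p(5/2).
15*cos(3)/32 + 45*cos(2)/64 - 5*cos(1)/32 + 3/128 - 5*cos(4)/128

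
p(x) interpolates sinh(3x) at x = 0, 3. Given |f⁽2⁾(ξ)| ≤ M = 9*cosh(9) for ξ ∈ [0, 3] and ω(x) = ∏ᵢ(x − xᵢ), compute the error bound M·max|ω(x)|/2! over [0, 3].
81*cosh(9)/8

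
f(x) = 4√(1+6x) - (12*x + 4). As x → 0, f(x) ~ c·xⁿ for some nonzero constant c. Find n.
2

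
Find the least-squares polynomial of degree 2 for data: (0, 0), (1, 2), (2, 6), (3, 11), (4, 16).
-1/5 + (21/10)x + (1/2)x²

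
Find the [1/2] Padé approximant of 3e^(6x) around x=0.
(6*x + 3)/(6*x**2 - 4*x + 1)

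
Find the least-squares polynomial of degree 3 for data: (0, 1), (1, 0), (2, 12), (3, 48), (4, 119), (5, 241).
53/63 + (-412/189)x + (-73/252)x² + (223/108)x³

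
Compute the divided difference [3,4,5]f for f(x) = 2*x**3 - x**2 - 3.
23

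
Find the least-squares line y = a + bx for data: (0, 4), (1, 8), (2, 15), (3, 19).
a = 37/10, b = 26/5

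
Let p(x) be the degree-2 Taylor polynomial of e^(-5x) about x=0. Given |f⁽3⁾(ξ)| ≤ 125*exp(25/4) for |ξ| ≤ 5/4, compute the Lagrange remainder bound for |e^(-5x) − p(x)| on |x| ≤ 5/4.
15625*exp(25/4)/384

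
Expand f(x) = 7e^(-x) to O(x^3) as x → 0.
7 - 7*x + 7*x**2/2 + O(x**3)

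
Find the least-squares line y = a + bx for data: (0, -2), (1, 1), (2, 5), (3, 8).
a = -21/10, b = 17/5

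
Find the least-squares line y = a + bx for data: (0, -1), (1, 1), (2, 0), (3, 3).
a = -9/10, b = 11/10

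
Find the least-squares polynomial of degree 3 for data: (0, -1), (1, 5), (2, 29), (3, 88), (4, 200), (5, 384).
-15/14 + (101/28)x + (-9/28)x² + (3)x³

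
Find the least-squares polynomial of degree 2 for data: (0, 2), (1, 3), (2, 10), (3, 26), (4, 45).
64/35 + (-137/70)x + (45/14)x²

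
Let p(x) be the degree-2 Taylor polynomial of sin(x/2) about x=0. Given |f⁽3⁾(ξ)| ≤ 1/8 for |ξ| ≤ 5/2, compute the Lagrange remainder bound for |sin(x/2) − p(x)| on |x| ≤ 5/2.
125/384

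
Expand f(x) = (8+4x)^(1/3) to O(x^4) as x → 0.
2 + x/3 - x**2/18 + 5*x**3/324 + O(x**4)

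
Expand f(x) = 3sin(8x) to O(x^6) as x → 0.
24*x - 256*x**3 + 4096*x**5/5 + O(x**6)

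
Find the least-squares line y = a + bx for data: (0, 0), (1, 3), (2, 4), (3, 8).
a = 0, b = 5/2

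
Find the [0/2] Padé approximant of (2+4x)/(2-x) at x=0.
1/(5*x**2 - 5*x/2 + 1)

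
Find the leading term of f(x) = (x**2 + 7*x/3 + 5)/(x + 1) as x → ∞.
x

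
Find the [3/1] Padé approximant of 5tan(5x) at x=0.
625*x**3/3 + 25*x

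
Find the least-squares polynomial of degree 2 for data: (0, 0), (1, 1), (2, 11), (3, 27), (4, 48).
-3/7 + (-33/35)x + (23/7)x²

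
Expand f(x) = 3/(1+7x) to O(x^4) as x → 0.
3 - 21*x + 147*x**2 - 1029*x**3 + O(x**4)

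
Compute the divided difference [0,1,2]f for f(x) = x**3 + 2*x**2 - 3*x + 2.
5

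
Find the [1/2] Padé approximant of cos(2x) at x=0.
1/(2*x**2 + 1)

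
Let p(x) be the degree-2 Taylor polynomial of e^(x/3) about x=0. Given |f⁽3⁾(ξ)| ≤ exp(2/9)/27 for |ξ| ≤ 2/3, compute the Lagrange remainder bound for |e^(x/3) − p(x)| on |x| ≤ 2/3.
4*exp(2/9)/2187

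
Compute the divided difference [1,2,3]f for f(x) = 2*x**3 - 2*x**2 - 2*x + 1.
10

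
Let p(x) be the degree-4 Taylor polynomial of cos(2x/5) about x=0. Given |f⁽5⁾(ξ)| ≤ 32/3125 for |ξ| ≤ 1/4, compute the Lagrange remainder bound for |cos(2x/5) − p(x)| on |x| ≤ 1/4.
1/12000000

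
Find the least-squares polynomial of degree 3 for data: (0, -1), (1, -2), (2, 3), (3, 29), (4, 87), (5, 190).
-19/21 + (-7/9)x + (-58/21)x² + (19/9)x³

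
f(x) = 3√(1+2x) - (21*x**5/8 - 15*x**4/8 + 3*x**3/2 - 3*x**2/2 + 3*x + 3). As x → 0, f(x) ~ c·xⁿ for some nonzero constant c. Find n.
6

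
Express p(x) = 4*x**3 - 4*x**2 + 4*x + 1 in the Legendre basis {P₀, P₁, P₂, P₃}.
(-1/3)P₀ + (32/5)P₁ + (-8/3)P₂ + (8/5)P₃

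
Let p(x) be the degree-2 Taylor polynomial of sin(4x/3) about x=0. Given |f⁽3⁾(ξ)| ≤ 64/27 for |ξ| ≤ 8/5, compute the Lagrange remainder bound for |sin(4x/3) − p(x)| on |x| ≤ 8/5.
16384/10125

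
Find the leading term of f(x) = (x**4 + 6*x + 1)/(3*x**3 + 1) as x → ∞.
x/3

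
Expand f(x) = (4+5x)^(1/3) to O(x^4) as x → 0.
2**(2/3) + 5*2**(2/3)*x/12 - 25*2**(2/3)*x**2/144 + 625*2**(2/3)*x**3/5184 + O(x**4)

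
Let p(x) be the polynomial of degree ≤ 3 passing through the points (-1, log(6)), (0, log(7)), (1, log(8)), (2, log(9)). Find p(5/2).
log(567*2**(1/8)*50421**(1/16)/128)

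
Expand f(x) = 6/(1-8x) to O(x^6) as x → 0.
6 + 48*x + 384*x**2 + 3072*x**3 + 24576*x**4 + 196608*x**5 + O(x**6)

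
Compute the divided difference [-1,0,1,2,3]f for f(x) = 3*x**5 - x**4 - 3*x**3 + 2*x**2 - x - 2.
14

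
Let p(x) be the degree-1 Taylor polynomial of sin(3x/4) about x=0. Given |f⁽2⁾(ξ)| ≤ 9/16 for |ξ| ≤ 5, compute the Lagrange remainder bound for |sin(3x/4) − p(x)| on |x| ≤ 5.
225/32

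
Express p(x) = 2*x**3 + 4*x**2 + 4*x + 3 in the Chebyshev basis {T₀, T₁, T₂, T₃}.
(5)T₀ + (11/2)T₁ + (2)T₂ + (1/2)T₃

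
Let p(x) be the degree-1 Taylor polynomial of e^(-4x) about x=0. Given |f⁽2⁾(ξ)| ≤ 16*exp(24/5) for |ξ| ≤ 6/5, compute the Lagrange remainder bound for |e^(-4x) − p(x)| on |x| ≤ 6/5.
288*exp(24/5)/25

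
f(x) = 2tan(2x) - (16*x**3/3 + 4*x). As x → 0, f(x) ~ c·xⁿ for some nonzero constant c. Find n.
5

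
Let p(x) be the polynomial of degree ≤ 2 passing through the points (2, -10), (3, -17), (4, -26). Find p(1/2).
-13/4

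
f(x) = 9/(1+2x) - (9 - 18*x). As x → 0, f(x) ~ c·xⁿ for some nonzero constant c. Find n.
2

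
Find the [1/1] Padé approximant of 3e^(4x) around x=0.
(6*x + 3)/(1 - 2*x)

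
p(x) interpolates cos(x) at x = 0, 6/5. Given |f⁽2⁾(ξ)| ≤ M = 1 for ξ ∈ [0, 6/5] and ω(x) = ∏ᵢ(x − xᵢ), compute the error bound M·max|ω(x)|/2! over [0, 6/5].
9/50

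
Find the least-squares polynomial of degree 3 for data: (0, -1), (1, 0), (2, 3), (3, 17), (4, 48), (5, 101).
-107/126 + (635/756)x + (-391/252)x² + (59/54)x³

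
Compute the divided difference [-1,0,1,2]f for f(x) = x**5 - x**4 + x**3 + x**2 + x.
4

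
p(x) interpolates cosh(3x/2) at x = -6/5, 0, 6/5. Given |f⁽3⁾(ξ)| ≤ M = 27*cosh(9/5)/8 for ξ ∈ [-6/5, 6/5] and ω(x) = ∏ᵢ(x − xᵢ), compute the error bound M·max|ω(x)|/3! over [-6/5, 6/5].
27*sqrt(3)*cosh(9/5)/125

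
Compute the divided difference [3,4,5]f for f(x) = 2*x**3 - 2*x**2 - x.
22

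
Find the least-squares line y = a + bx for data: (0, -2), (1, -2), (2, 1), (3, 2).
a = -5/2, b = 3/2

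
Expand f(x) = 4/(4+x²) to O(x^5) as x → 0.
1 - x**2/4 + x**4/16 + O(x**5)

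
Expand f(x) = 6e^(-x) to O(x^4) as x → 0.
6 - 6*x + 3*x**2 - x**3 + O(x**4)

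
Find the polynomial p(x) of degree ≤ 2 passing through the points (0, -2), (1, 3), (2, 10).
x**2 + 4*x - 2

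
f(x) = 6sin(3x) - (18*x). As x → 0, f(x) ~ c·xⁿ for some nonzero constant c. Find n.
3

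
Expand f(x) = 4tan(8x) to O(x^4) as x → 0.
32*x + 2048*x**3/3 + O(x**4)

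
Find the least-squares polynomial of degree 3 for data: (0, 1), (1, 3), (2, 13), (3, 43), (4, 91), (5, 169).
10/9 + (-103/54)x + (41/18)x² + (26/27)x³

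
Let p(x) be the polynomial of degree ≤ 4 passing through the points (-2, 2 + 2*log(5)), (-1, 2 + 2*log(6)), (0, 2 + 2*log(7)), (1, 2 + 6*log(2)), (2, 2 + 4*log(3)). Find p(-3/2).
2 + log(72*sqrt(2)*3**(1/32)*5**(35/64)*7**(29/32)/49)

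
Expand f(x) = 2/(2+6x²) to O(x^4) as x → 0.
1 - 3*x**2 + O(x**4)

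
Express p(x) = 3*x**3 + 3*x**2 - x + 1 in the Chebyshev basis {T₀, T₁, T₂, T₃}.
(5/2)T₀ + (5/4)T₁ + (3/2)T₂ + (3/4)T₃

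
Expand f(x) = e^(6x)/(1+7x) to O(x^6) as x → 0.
1 - x + 25*x**2 - 139*x**3 + 1027*x**4 - 35621*x**5/5 + O(x**6)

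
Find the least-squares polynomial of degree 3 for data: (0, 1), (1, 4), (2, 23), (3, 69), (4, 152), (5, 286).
115/126 + (-67/108)x + (128/63)x² + (205/108)x³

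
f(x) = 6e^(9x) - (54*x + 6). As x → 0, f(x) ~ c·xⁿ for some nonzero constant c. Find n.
2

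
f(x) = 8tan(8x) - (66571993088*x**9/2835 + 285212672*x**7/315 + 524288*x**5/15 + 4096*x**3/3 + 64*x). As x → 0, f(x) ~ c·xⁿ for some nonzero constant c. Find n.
11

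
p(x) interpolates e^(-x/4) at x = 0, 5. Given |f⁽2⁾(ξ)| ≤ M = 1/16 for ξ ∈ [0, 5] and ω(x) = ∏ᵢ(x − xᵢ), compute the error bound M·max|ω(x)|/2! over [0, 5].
25/128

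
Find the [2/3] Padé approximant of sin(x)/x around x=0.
(1 - 7*x**2/60)/(x**2/20 + 1)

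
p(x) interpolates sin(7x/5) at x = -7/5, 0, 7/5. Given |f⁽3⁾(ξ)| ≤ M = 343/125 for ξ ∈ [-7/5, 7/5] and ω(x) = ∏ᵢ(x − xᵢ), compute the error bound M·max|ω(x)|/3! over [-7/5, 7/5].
117649*sqrt(3)/421875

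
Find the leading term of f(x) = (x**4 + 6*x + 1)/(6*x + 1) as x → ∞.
x**3/6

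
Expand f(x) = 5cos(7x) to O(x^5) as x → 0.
5 - 245*x**2/2 + 12005*x**4/24 + O(x**5)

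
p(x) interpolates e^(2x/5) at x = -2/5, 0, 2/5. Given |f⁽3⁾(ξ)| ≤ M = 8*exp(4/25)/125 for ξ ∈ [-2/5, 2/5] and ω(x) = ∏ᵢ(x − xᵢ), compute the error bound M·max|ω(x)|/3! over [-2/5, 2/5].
64*sqrt(3)*exp(4/25)/421875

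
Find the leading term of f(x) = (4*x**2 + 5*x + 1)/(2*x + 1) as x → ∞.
2*x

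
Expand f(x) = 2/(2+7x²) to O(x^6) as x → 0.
1 - 7*x**2/2 + 49*x**4/4 + O(x**6)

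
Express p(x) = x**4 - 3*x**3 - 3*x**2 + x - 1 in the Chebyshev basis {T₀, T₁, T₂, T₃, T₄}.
(-17/8)T₀ + (-5/4)T₁ - T₂ + (-3/4)T₃ + (1/8)T₄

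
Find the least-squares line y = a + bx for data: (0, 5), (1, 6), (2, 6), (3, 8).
a = 49/10, b = 9/10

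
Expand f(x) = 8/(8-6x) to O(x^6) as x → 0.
1 + 3*x/4 + 9*x**2/16 + 27*x**3/64 + 81*x**4/256 + 243*x**5/1024 + O(x**6)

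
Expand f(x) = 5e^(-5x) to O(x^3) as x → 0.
5 - 25*x + 125*x**2/2 + O(x**3)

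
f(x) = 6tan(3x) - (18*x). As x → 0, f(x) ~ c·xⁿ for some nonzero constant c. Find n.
3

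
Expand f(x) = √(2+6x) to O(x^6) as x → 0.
sqrt(2) + 3*sqrt(2)*x/2 - 9*sqrt(2)*x**2/8 + 27*sqrt(2)*x**3/16 - 405*sqrt(2)*x**4/128 + 1701*sqrt(2)*x**5/256 + O(x**6)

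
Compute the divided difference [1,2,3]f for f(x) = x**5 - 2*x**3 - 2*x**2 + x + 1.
76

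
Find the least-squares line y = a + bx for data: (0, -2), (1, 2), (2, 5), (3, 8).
a = -17/10, b = 33/10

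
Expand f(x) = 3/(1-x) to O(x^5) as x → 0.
3 + 3*x + 3*x**2 + 3*x**3 + 3*x**4 + O(x**5)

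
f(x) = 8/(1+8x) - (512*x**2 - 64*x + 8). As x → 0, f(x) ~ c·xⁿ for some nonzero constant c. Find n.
3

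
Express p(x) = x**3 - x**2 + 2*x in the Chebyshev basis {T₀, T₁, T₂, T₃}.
(-1/2)T₀ + (11/4)T₁ + (-1/2)T₂ + (1/4)T₃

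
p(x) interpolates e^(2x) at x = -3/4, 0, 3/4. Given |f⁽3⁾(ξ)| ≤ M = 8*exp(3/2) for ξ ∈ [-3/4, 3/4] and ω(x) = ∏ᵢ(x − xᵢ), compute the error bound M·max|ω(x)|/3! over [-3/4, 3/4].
sqrt(3)*exp(3/2)/8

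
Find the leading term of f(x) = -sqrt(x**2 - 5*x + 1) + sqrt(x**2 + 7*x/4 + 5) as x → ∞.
27/8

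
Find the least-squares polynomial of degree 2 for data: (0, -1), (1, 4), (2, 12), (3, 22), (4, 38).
-27/35 + (96/35)x + (12/7)x²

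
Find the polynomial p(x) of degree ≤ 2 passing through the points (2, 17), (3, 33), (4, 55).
3*x**2 + x + 3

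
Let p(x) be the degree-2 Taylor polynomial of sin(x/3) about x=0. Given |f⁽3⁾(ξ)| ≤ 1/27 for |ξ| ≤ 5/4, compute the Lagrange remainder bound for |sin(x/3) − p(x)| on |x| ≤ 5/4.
125/10368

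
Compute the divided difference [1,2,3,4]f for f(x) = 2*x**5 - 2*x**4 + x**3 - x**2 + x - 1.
111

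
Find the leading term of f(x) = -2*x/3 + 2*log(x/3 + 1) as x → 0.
-x**2/9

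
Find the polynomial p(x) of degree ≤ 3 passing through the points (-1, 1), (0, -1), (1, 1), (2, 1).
-x**3 + 2*x**2 + x - 1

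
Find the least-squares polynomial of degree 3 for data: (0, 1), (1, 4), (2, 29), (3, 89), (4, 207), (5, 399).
52/63 + (22/189)x + (169/252)x² + (329/108)x³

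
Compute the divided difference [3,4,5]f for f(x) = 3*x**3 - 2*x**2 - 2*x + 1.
34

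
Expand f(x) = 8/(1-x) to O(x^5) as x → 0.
8 + 8*x + 8*x**2 + 8*x**3 + 8*x**4 + O(x**5)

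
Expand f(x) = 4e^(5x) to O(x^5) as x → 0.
4 + 20*x + 50*x**2 + 250*x**3/3 + 625*x**4/6 + O(x**5)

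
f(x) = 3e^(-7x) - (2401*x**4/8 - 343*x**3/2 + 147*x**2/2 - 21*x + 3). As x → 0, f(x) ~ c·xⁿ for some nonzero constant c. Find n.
5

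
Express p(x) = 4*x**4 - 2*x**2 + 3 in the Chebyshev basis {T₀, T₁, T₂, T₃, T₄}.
(7/2)T₀ + T₂ + (1/2)T₄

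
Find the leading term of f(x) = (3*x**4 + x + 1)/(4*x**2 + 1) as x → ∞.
3*x**2/4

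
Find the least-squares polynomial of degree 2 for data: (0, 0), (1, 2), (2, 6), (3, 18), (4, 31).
3/35 + (-27/35)x + (15/7)x²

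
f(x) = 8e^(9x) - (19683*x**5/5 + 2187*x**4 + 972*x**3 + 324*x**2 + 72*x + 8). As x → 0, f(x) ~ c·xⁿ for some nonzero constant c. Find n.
6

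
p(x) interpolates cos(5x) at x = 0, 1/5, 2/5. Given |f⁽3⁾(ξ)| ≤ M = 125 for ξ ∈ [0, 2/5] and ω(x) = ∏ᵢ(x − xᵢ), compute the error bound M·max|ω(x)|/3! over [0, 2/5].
sqrt(3)/27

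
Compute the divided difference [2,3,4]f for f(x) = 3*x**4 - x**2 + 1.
164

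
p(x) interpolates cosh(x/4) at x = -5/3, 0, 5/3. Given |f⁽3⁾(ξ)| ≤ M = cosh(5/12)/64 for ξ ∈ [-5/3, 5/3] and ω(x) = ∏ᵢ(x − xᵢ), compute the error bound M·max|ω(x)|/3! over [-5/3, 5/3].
125*sqrt(3)*cosh(5/12)/46656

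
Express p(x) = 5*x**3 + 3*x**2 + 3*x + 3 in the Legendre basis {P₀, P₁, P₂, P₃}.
(4)P₀ + (6)P₁ + (2)P₂ + (2)P₃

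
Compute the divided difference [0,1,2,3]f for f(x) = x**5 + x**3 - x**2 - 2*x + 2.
26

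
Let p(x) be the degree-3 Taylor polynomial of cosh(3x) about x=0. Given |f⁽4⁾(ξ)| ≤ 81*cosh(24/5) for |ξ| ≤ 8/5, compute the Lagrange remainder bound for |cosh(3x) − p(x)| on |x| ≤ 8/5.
13824*cosh(24/5)/625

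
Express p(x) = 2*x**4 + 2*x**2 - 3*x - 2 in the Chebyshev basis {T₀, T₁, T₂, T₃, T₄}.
(-1/4)T₀ + (-3)T₁ + (2)T₂ + (1/4)T₄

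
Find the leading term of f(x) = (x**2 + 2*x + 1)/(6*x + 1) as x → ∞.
x/6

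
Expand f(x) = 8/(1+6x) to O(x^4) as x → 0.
8 - 48*x + 288*x**2 - 1728*x**3 + O(x**4)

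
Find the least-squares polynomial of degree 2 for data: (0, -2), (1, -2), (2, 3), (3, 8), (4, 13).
-18/7 + (8/7)x + (5/7)x²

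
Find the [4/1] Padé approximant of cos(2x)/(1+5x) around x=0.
(2*x**4/3 - 2*x**2 + 1)/(5*x + 1)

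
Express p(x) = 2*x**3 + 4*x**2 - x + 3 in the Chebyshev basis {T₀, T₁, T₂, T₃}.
(5)T₀ + (1/2)T₁ + (2)T₂ + (1/2)T₃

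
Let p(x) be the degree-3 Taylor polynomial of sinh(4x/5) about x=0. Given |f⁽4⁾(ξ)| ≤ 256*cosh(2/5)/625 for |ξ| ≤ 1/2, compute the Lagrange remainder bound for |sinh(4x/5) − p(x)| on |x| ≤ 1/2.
2*cosh(2/5)/1875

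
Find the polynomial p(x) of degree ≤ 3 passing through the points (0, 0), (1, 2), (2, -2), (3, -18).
-x**3 + 3*x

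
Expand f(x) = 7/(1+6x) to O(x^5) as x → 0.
7 - 42*x + 252*x**2 - 1512*x**3 + 9072*x**4 + O(x**5)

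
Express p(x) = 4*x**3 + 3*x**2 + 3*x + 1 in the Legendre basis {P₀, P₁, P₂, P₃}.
(2)P₀ + (27/5)P₁ + (2)P₂ + (8/5)P₃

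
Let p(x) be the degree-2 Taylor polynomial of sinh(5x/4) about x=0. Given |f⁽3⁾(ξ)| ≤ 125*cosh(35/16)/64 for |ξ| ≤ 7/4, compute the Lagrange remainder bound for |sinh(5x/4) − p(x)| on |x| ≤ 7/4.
42875*cosh(35/16)/24576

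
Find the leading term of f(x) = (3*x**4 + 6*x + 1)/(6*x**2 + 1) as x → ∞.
x**2/2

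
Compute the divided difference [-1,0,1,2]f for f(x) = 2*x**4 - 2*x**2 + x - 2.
4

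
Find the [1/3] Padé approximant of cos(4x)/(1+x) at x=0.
(1 - 20*x/3)/(-136*x**3/3 + 4*x**2/3 - 17*x/3 + 1)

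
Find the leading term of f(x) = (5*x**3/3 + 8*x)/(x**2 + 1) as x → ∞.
5*x/3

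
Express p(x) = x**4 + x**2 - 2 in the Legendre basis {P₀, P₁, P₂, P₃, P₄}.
(-22/15)P₀ + (26/21)P₂ + (8/35)P₄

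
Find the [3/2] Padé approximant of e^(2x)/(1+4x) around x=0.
(706*x**3/1965 + 669*x**2/655 + 198*x/131 + 1)/(-1281*x**2/655 + 460*x/131 + 1)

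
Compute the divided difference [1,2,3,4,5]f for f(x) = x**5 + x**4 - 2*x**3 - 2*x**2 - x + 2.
16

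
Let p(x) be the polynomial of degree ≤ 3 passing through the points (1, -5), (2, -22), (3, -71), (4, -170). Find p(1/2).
-23/8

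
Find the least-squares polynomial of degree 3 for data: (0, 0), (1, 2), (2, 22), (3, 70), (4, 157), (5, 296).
-13/126 + (-1811/756)x + (184/63)x² + (203/108)x³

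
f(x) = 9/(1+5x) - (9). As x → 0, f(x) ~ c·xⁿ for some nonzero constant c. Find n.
1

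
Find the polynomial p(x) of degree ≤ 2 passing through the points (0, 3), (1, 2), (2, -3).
-2*x**2 + x + 3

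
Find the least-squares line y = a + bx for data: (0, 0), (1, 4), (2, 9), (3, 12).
a = 1/10, b = 41/10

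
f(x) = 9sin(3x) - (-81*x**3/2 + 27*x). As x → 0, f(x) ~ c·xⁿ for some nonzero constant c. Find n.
5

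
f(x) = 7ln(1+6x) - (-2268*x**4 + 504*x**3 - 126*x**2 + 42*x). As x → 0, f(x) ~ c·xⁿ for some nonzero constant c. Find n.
5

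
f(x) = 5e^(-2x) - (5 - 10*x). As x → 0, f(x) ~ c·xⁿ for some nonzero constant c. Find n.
2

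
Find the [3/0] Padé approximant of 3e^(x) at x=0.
x**3/2 + 3*x**2/2 + 3*x + 3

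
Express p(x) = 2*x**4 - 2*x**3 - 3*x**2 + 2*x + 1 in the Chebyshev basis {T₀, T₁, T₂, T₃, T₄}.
(1/4)T₀ + (1/2)T₁ + (-1/2)T₂ + (-1/2)T₃ + (1/4)T₄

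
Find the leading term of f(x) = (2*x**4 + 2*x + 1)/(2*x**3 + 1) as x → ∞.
x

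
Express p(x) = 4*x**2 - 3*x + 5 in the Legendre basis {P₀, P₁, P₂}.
(19/3)P₀ + (-3)P₁ + (8/3)P₂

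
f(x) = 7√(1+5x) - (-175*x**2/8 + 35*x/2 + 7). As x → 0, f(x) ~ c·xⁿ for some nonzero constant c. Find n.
3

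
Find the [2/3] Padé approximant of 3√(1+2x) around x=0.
(21*x**2/4 + 42*x/5 + 3)/(-x**3/20 + 9*x**2/20 + 9*x/5 + 1)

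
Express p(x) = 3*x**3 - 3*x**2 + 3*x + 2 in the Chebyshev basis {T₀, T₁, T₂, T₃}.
(1/2)T₀ + (21/4)T₁ + (-3/2)T₂ + (3/4)T₃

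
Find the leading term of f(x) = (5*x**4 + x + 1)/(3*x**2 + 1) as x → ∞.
5*x**2/3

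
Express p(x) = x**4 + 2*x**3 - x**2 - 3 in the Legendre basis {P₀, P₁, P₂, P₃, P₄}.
(-47/15)P₀ + (6/5)P₁ + (-2/21)P₂ + (4/5)P₃ + (8/35)P₄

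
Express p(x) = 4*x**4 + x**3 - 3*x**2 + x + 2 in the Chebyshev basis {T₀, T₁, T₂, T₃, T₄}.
(2)T₀ + (7/4)T₁ + (1/2)T₂ + (1/4)T₃ + (1/2)T₄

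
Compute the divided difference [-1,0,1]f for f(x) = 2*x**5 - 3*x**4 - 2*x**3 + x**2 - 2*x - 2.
-2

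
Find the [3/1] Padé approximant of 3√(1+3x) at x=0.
(-81*x**3/64 + 81*x**2/16 + 81*x/8 + 3)/(15*x/8 + 1)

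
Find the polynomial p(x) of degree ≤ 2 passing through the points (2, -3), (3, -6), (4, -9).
3 - 3*x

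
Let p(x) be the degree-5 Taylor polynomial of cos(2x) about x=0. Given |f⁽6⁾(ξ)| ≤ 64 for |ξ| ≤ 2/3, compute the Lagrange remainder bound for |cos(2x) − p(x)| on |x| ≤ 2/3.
256/32805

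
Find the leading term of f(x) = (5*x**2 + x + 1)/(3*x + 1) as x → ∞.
5*x/3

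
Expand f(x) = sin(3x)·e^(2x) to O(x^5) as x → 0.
3*x + 6*x**2 + 3*x**3/2 - 5*x**4 + O(x**5)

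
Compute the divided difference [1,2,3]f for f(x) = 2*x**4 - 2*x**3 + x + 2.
38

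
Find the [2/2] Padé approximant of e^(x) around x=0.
(x**2/12 + x/2 + 1)/(x**2/12 - x/2 + 1)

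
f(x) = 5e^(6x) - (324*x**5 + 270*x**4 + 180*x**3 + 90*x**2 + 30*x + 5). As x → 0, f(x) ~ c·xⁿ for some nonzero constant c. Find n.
6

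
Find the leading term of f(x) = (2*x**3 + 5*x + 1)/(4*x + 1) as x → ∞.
x**2/2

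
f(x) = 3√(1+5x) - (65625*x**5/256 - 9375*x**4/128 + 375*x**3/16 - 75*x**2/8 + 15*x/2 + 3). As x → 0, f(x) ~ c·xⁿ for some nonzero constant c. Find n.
6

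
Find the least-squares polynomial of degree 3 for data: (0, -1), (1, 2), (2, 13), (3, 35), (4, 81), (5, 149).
-58/63 + (215/189)x + (185/252)x² + (109/108)x³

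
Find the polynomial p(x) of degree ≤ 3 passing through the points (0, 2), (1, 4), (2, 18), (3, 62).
3*x**3 - 3*x**2 + 2*x + 2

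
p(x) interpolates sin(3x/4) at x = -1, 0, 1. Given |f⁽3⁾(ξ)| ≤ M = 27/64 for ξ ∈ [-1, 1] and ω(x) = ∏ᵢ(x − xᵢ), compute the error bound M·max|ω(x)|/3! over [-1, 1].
sqrt(3)/64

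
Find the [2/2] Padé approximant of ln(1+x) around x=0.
x*(x + 2)/(2*(x**2/6 + x + 1))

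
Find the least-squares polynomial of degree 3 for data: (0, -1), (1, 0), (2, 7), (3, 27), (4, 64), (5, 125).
-41/42 + (-127/252)x + (5/12)x² + (17/18)x³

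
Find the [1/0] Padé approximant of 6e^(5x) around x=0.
30*x + 6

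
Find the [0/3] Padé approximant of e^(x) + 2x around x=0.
1/(-145*x**3/6 + 17*x**2/2 - 3*x + 1)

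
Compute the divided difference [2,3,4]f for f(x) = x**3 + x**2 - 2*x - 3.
10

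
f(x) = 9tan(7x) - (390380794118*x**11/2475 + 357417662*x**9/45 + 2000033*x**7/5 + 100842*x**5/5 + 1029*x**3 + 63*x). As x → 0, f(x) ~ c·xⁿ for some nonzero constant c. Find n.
13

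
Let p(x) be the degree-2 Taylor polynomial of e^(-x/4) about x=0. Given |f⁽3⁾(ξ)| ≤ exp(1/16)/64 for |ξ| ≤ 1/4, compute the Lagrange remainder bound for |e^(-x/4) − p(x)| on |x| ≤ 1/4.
exp(1/16)/24576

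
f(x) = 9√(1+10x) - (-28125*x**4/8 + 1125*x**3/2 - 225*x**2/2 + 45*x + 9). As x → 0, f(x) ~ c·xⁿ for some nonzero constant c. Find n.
5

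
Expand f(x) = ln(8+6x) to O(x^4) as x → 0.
log(8) + 3*x/4 - 9*x**2/32 + 9*x**3/64 + O(x**4)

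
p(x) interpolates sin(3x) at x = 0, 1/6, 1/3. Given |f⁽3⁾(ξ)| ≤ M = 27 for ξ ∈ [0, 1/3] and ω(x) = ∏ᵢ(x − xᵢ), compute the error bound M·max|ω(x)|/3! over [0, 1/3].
sqrt(3)/216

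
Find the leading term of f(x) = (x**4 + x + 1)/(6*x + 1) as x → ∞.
x**3/6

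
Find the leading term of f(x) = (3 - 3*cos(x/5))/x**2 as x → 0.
3/50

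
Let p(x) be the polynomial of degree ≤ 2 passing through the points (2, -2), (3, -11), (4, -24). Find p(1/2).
4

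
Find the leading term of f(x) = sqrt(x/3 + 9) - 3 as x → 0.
x/18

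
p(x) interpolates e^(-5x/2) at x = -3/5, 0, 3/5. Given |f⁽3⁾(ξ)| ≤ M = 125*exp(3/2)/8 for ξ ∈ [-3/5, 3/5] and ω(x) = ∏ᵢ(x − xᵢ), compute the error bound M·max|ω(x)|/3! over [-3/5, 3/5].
sqrt(3)*exp(3/2)/8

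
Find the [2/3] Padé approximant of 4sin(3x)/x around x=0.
(12 - 63*x**2/5)/(9*x**2/20 + 1)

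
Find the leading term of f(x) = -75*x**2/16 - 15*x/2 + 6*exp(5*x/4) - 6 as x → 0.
125*x**3/64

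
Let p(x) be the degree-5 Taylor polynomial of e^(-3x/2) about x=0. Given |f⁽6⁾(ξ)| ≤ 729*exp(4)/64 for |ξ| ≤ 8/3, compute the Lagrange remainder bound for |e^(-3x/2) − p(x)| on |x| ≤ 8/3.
256*exp(4)/45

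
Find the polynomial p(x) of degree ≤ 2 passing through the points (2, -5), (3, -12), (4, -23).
-2*x**2 + 3*x - 3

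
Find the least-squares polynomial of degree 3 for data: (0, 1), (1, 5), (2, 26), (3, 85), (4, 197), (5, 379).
74/63 + (-94/189)x + (109/126)x² + (155/54)x³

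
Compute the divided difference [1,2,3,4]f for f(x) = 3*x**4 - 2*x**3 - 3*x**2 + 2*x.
28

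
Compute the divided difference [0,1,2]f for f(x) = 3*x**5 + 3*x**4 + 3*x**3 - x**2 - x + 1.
74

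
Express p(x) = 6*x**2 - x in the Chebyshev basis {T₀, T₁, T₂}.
(3)T₀ - T₁ + (3)T₂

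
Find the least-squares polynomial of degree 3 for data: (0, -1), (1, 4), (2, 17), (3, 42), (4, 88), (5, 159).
-131/126 + (2819/756)x + (17/36)x² + (28/27)x³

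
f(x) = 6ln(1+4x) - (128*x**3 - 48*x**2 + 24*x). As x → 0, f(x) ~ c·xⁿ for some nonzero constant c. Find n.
4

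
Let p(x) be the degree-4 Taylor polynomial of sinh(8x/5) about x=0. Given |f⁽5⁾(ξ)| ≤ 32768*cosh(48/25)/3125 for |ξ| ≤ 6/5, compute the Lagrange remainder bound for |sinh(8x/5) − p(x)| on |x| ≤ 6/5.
10616832*cosh(48/25)/48828125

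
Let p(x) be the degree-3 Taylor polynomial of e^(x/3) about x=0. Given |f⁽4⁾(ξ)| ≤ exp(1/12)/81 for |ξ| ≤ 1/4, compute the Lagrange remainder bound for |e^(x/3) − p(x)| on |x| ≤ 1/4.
exp(1/12)/497664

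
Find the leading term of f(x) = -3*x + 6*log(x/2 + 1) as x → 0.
-3*x**2/4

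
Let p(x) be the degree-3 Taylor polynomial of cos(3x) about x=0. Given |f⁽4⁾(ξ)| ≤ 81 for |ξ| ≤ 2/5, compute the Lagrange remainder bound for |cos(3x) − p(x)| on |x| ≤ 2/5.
54/625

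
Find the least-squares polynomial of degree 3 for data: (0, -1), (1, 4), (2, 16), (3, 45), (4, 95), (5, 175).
-58/63 + (1069/378)x + (149/252)x² + (127/108)x³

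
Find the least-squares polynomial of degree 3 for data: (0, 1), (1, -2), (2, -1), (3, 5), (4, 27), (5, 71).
16/21 + (-2/9)x + (-239/84)x² + (41/36)x³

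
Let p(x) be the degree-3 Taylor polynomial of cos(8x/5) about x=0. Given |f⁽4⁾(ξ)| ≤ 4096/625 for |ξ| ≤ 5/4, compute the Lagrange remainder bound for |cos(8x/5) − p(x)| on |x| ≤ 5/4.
2/3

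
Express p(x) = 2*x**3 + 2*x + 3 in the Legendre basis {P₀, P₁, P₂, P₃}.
(3)P₀ + (16/5)P₁ + (4/5)P₃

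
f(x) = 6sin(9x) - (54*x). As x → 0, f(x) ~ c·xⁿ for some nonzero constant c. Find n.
3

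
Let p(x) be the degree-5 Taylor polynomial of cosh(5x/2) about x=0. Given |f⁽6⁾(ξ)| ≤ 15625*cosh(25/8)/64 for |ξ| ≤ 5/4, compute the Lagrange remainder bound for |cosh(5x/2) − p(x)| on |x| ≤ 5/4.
48828125*cosh(25/8)/37748736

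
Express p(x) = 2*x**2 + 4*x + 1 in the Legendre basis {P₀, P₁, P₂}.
(5/3)P₀ + (4)P₁ + (4/3)P₂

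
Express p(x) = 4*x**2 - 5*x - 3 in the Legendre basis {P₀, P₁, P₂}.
(-5/3)P₀ + (-5)P₁ + (8/3)P₂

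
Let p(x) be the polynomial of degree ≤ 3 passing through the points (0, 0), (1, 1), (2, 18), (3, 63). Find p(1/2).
-3/4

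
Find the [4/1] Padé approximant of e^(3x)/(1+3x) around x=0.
(159*x**4/40 + 21*x**3/5 + 9*x**2/2 + 44*x/15 + 1)/(44*x/15 + 1)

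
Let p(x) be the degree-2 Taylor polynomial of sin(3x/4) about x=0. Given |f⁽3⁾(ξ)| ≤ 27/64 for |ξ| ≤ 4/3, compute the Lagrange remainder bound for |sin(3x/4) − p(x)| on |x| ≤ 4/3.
1/6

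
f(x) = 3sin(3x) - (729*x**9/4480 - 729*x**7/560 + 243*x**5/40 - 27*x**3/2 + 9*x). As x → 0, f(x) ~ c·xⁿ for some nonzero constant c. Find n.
11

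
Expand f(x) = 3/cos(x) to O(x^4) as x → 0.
3 + 3*x**2/2 + O(x**4)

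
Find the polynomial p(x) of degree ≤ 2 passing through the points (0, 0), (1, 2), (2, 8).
2*x**2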